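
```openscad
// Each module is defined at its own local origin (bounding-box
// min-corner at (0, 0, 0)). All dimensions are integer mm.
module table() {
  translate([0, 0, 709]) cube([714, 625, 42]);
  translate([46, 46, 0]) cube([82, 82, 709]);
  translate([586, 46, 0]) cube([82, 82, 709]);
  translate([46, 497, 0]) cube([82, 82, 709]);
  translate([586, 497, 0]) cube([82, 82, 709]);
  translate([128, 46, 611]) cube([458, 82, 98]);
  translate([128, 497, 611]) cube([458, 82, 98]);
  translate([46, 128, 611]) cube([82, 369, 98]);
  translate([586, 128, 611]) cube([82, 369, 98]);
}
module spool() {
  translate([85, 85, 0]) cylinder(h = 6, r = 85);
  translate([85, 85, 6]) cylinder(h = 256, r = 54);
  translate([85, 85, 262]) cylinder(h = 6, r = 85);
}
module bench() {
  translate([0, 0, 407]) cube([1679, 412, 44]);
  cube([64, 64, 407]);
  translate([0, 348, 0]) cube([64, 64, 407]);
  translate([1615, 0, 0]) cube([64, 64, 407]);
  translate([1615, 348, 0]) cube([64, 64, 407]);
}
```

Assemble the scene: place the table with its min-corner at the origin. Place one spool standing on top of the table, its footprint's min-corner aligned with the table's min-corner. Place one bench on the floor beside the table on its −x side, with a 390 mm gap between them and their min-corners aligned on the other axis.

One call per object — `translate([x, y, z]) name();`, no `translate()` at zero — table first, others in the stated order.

table();
translate([0, 0, 751]) spool();
translate([-2069, 0, 0]) bench();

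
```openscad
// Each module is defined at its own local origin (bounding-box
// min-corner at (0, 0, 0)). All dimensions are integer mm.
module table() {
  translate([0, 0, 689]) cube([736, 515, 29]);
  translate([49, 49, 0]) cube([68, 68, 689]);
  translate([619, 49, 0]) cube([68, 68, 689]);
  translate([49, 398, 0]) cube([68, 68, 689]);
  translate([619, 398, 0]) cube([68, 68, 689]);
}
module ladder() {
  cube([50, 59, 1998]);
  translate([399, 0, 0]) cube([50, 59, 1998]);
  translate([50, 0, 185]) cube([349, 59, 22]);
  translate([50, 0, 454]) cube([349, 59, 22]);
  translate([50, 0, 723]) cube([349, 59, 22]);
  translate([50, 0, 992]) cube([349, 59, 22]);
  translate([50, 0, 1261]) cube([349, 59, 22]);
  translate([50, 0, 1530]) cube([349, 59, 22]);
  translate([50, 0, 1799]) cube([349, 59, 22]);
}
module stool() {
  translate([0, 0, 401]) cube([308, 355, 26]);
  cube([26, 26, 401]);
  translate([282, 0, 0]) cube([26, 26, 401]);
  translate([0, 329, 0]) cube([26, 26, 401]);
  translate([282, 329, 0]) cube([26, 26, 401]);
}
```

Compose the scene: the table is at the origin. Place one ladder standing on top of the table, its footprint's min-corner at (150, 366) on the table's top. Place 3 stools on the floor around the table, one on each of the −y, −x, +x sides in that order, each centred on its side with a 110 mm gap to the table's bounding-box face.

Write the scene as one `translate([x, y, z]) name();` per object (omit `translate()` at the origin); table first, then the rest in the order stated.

table();
translate([150, 366, 718]) ladder();
translate([214, -465, 0]) stool();
translate([-418, 80, 0]) stool();
translate([846, 80, 0]) stool();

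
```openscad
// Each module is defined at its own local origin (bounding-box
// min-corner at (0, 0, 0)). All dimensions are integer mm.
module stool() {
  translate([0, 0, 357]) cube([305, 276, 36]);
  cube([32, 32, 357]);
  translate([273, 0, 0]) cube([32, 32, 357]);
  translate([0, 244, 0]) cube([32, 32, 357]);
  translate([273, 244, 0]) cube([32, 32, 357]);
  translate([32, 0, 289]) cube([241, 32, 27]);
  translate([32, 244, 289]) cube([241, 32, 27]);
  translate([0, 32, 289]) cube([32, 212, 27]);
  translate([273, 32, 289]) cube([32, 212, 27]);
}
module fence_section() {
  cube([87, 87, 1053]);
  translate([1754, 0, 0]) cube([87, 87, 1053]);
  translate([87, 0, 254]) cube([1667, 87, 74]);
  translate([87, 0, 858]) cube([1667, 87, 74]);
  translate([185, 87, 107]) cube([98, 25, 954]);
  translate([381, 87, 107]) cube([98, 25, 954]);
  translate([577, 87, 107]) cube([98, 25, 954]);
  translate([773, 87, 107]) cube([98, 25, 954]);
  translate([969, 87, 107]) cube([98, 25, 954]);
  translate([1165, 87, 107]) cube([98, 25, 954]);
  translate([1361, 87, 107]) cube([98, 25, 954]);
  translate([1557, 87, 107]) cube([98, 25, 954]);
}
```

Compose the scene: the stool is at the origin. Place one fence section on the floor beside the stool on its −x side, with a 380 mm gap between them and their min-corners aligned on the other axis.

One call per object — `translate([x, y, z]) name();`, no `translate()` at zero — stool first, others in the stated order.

stool();
translate([-2221, 0, 0]) fence_section();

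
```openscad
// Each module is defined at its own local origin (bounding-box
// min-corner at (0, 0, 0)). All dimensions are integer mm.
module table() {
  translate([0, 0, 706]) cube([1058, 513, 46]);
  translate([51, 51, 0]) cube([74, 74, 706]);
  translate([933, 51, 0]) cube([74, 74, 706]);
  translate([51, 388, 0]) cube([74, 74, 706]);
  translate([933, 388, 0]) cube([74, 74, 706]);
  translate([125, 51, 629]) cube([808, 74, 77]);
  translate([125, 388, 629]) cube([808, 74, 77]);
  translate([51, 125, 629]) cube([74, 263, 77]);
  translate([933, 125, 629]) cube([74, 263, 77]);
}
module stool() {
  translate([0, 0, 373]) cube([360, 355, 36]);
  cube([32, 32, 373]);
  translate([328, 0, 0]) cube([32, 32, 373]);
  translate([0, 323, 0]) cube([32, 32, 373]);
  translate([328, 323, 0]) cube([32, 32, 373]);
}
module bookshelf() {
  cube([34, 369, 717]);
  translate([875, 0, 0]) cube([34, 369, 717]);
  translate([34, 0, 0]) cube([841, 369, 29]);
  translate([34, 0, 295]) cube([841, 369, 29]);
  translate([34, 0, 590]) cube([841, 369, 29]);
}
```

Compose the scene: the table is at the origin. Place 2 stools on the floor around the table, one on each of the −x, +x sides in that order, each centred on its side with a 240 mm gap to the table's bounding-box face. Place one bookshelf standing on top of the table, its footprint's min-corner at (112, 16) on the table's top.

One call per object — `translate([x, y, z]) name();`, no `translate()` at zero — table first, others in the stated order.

table();
translate([-600, 79, 0]) stool();
translate([1298, 79, 0]) stool();
translate([112, 16, 752]) bookshelf();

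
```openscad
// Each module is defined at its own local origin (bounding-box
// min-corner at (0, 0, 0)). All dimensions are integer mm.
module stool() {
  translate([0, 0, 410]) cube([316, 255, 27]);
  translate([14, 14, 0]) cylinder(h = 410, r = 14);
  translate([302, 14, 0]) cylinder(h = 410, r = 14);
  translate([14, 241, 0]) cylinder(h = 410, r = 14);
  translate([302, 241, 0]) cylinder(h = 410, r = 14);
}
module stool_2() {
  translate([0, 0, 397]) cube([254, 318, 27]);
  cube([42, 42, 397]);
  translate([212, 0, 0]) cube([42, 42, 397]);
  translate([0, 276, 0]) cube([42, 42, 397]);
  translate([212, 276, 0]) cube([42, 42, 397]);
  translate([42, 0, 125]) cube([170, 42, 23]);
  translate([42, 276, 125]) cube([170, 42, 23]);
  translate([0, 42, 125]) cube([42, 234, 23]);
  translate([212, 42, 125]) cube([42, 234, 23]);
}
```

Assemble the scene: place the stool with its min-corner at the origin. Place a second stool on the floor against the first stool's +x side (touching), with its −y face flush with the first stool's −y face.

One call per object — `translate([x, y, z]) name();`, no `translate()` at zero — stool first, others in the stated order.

stool();
translate([316, 0, 0]) stool_2();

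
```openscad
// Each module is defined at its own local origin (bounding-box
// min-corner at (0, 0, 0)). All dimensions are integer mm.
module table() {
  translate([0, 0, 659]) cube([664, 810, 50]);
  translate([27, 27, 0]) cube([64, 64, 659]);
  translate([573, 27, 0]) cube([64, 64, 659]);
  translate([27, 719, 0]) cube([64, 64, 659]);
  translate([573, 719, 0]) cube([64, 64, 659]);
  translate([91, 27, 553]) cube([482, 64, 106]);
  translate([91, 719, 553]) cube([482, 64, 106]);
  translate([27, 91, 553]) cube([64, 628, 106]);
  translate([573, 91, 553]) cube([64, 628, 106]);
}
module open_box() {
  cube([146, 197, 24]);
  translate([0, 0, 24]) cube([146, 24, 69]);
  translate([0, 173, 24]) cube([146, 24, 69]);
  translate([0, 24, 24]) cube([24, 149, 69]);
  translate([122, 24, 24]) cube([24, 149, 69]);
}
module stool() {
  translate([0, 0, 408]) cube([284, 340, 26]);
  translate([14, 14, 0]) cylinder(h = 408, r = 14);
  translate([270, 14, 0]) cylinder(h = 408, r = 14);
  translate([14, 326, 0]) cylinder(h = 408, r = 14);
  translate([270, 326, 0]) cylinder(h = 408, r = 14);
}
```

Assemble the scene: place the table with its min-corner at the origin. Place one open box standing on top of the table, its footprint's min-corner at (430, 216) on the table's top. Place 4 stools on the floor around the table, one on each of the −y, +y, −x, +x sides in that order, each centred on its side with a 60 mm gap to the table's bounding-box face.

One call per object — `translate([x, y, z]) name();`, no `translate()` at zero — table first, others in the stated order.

table();
translate([430, 216, 709]) open_box();
translate([190, -400, 0]) stool();
translate([190, 870, 0]) stool();
translate([-344, 235, 0]) stool();
translate([724, 235, 0]) stool();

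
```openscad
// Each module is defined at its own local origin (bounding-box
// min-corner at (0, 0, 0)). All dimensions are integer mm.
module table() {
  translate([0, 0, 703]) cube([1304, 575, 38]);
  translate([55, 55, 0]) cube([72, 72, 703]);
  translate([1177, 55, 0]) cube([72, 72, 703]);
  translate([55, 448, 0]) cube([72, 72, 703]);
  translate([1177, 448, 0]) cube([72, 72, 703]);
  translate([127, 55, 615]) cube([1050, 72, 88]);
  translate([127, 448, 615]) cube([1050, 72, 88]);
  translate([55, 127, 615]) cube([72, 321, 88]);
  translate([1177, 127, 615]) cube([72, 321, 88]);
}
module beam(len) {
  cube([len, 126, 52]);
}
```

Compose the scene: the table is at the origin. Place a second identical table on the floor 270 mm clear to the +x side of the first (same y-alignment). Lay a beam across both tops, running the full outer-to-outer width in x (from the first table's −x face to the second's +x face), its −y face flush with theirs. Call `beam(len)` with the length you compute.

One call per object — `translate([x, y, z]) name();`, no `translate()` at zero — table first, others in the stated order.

table();
translate([1574, 0, 0]) table();
translate([0, 0, 741]) beam(2878);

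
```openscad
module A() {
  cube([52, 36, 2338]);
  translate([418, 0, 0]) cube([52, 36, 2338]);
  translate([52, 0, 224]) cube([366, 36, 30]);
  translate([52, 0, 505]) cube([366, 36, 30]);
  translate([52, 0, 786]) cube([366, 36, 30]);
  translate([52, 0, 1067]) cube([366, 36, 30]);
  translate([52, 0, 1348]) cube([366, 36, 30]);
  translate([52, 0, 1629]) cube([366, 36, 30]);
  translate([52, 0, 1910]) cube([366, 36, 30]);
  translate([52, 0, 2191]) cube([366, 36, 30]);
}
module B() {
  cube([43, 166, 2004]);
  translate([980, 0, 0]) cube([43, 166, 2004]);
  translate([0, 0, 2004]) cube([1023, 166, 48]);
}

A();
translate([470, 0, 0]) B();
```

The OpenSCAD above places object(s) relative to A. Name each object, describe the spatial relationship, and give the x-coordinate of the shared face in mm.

A is a ladder. B is a door frame. The door frame is against the ladder's +x side, with their −y faces flush. The x-coordinate of the shared face is 470 mm.

The ladder's +x face and the door frame's −x face are both at x = 470 mm.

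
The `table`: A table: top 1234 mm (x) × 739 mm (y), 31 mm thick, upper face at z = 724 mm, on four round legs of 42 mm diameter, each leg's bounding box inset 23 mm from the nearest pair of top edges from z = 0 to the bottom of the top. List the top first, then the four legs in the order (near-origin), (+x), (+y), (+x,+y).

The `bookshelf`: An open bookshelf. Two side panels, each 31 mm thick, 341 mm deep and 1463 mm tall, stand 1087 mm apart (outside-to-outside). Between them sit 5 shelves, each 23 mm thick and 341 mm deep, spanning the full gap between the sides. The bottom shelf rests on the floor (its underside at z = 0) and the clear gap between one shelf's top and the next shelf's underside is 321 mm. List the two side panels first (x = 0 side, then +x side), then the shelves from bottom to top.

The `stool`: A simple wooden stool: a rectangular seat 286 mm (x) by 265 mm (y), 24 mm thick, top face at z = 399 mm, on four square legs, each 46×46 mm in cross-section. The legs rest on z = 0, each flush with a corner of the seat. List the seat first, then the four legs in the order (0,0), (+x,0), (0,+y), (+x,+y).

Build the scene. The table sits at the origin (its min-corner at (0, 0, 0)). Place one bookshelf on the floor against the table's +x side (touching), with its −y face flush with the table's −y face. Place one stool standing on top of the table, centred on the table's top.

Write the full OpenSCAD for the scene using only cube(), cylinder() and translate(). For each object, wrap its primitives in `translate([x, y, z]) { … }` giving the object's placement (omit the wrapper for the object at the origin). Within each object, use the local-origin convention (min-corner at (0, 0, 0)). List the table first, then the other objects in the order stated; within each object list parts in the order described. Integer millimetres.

translate([0, 0, 693]) cube([1234, 739, 31]);
translate([44, 44, 0]) cylinder(h = 693, r = 21);
translate([1190, 44, 0]) cylinder(h = 693, r = 21);
translate([44, 695, 0]) cylinder(h = 693, r = 21);
translate([1190, 695, 0]) cylinder(h = 693, r = 21);
translate([1234, 0, 0]) {
  cube([31, 341, 1463]);
  translate([1056, 0, 0]) cube([31, 341, 1463]);
  translate([31, 0, 0]) cube([1025, 341, 23]);
  translate([31, 0, 344]) cube([1025, 341, 23]);
  translate([31, 0, 688]) cube([1025, 341, 23]);
  translate([31, 0, 1032]) cube([1025, 341, 23]);
  translate([31, 0, 1376]) cube([1025, 341, 23]);
}
translate([474, 237, 724]) {
  translate([0, 0, 375]) cube([286, 265, 24]);
  cube([46, 46, 375]);
  translate([240, 0, 0]) cube([46, 46, 375]);
  translate([0, 219, 0]) cube([46, 46, 375]);
  translate([240, 219, 0]) cube([46, 46, 375]);
}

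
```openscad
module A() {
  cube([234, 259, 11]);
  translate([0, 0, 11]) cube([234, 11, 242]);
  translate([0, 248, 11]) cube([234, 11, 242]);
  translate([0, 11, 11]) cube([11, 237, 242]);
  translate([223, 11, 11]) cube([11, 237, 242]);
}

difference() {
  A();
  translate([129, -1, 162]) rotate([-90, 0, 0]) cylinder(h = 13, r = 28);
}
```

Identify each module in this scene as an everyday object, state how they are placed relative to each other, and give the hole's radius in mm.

A is an open box. The open box has a circular hole through its front wall. The hole's radius is 28 mm.

The subtracted cylinder has r = 28 mm.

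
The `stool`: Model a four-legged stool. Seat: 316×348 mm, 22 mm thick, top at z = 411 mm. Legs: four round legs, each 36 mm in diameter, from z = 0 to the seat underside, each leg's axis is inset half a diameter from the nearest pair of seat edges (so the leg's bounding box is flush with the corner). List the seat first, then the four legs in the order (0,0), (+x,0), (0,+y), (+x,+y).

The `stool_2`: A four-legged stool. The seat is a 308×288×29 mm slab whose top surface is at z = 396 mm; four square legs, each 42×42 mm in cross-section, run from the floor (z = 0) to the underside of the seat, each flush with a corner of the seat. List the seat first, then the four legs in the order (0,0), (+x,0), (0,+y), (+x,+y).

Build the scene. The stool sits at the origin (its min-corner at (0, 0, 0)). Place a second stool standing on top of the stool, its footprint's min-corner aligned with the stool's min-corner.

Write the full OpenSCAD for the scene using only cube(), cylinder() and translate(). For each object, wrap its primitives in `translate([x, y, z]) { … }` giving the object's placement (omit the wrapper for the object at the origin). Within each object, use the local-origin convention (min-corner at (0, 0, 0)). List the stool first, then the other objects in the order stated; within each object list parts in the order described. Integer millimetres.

translate([0, 0, 389]) cube([316, 348, 22]);
translate([18, 18, 0]) cylinder(h = 389, r = 18);
translate([298, 18, 0]) cylinder(h = 389, r = 18);
translate([18, 330, 0]) cylinder(h = 389, r = 18);
translate([298, 330, 0]) cylinder(h = 389, r = 18);
translate([0, 0, 411]) {
  translate([0, 0, 367]) cube([308, 288, 29]);
  cube([42, 42, 367]);
  translate([266, 0, 0]) cube([42, 42, 367]);
  translate([0, 246, 0]) cube([42, 42, 367]);
  translate([266, 246, 0]) cube([42, 42, 367]);
}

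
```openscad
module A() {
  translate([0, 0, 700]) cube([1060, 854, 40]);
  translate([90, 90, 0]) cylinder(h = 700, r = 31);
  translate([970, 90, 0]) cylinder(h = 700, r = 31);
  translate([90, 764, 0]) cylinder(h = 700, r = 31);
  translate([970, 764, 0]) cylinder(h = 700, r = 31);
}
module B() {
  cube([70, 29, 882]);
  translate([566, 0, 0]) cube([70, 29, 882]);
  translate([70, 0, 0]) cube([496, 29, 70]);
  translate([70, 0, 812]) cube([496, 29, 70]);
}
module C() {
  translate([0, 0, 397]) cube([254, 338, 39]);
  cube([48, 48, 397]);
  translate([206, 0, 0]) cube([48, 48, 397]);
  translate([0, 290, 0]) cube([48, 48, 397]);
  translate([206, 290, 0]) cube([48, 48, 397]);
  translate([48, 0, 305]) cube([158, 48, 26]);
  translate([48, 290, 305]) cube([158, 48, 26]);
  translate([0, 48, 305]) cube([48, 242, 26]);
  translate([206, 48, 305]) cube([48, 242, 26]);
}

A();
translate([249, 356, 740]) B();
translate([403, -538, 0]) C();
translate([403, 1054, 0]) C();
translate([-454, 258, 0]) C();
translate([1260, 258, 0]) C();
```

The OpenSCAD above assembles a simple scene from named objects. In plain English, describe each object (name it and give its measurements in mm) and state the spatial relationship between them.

A is a table with a 1060×854 mm rectangular top, 40 mm thick, top surface at z = 740 mm, supported by four round legs of 62 mm diameter, each leg's bounding box inset 59 mm from the nearest pair of top edges, running from the floor.

B is a rectangular picture frame lying in the x–z plane (depth along y). The opening is 496 mm wide (x) by 742 mm tall (z), surrounded by a border 70 mm wide on all four sides. The frame is 29 mm deep and is made of two full-height vertical stiles with two horizontal rails fitted between them.

C is a four-legged stool. The seat is a 254×338×39 mm slab whose top surface is at z = 436 mm; four square legs, each 48×48 mm in cross-section, run from the floor (z = 0) to the underside of the seat, each flush with a corner of the seat. Four stretchers, 48 mm wide and 26 mm tall, connect adjacent legs with their undersides at z = 305 mm, each running between the inner faces of the legs it joins and aligned with the legs' outer faces on the other axis.

The picture frame is on top of the table. Four stools sit around the table at the −y, +y, −x, +x sides.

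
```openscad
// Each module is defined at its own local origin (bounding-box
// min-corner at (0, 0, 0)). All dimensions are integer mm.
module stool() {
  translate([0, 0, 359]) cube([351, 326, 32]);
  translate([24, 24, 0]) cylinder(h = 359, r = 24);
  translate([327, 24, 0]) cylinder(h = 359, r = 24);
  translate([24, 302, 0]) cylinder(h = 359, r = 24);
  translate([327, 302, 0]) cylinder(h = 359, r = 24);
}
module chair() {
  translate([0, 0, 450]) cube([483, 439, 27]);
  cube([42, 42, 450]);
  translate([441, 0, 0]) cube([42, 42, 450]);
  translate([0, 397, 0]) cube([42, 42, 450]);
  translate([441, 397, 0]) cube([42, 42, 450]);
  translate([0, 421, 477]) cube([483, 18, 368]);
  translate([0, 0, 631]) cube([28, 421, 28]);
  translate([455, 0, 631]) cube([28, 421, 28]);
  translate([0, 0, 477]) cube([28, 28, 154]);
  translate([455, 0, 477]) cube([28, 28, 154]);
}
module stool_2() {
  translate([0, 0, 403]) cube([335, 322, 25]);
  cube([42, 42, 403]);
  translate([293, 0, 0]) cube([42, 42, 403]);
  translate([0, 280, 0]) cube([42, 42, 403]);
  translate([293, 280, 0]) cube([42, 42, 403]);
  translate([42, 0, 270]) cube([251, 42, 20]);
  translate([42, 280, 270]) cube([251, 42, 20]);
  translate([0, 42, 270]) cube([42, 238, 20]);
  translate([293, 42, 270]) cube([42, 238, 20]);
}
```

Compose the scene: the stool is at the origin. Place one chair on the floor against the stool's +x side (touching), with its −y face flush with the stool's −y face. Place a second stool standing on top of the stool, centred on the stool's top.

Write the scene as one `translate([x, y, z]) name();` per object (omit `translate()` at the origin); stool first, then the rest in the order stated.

stool();
translate([351, 0, 0]) chair();
translate([8, 2, 391]) stool_2();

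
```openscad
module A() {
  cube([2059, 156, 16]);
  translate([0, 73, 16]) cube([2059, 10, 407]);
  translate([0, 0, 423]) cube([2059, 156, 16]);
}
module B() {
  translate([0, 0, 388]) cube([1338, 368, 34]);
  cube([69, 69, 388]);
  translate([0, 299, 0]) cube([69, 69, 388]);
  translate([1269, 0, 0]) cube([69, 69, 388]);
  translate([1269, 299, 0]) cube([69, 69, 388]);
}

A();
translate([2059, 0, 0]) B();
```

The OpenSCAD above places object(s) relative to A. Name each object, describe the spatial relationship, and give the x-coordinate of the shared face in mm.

The I-beam's +x face and the bench's −x face are both at x = 2059 mm.

A is an I-beam. B is a bench. The bench is against the I-beam's +x side, with their −y faces flush. The x-coordinate of the shared face is 2059 mm.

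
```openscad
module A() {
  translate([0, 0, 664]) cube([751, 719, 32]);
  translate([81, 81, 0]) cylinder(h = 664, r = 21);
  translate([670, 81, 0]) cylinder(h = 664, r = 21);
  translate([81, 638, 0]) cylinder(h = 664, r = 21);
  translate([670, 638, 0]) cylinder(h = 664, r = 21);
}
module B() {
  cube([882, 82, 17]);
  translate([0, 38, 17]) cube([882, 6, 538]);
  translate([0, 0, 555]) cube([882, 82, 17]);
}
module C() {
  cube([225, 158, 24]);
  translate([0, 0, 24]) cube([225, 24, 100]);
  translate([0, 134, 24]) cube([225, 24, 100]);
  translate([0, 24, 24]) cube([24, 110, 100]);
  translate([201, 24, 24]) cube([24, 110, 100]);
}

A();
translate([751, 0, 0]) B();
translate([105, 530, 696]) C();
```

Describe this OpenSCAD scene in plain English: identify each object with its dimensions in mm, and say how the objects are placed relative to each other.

A is a rectangular dining table. The top is 751×719×32 mm with its upper surface at z = 696 mm. It stands on four round legs of 42 mm diameter, each leg's bounding box inset 60 mm from the nearest pair of top edges, running from the floor to the underside of the top.

B is an I-beam lying along x, 882 mm long. Overall section height 572 mm. Two flanges 82 mm wide (y) and 17 mm thick, one on the floor and one at the top; a web 6 mm thick runs between them, centred on the flange width.

C is an open-topped rectangular box: outside dimensions 225×158×124 mm, with a uniform wall and base thickness of 24 mm. The base is a full 225×158 slab on the floor; four walls sit on top of the base. The front and back walls (the −y and +y sides) span the full width; the two side walls fit between them.

The I-beam is against the table's +x side, with their −y faces flush. The open box is on top of the table.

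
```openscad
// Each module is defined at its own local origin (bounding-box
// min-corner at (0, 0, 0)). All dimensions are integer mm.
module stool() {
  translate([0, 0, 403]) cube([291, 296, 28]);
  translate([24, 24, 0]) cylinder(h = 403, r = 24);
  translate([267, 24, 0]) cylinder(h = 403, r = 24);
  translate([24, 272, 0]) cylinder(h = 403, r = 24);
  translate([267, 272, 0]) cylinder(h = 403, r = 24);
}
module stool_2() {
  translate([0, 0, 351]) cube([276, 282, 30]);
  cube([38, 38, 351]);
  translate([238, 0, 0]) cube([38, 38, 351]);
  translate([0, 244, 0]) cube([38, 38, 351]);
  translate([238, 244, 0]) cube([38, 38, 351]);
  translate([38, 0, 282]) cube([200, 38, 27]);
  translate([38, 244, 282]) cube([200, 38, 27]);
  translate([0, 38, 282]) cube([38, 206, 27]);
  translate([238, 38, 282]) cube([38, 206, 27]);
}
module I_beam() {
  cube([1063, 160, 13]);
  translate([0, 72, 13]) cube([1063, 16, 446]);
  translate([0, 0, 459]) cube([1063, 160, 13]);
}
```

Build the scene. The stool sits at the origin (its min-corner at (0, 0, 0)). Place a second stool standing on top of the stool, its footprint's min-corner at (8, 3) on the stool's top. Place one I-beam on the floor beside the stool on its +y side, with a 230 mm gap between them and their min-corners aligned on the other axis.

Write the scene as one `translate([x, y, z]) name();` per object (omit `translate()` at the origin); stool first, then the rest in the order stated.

stool();
translate([8, 3, 431]) stool_2();
translate([0, 526, 0]) I_beam();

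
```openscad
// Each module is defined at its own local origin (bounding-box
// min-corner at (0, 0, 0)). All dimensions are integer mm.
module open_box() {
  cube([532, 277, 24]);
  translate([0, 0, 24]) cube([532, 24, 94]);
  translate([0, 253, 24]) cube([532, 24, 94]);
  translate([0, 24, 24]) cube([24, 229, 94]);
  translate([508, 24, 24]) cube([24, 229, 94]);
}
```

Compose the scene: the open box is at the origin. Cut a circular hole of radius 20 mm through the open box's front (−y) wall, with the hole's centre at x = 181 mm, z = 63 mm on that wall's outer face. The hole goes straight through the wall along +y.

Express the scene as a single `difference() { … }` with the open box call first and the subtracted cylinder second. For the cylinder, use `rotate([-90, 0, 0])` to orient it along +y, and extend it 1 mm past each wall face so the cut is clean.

difference() {
  open_box();
  translate([181, -1, 63]) rotate([-90, 0, 0]) cylinder(h = 26, r = 20);
}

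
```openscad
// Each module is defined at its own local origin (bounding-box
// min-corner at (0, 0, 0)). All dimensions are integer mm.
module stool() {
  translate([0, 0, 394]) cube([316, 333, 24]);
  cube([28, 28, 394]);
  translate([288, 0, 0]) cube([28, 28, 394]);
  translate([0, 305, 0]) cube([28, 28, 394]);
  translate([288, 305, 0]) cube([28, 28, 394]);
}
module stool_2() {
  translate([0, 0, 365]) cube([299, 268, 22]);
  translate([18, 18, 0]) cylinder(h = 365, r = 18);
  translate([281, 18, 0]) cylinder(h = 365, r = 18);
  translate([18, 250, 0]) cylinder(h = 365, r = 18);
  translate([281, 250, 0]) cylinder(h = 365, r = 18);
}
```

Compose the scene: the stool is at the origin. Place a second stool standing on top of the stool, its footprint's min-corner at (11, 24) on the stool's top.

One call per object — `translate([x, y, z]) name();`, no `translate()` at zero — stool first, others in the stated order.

stool();
translate([11, 24, 418]) stool_2();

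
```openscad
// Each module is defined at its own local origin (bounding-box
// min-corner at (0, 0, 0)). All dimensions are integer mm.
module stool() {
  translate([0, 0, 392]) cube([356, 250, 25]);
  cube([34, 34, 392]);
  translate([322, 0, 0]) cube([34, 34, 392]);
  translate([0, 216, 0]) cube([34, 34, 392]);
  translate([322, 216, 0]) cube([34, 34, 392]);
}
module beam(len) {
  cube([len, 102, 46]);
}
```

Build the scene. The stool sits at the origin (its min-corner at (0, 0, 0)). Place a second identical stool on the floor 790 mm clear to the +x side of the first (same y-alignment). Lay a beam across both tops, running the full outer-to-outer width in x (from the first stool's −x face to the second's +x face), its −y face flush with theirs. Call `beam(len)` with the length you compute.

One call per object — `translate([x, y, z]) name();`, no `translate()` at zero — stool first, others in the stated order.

stool();
translate([1146, 0, 0]) stool();
translate([0, 0, 417]) beam(1502);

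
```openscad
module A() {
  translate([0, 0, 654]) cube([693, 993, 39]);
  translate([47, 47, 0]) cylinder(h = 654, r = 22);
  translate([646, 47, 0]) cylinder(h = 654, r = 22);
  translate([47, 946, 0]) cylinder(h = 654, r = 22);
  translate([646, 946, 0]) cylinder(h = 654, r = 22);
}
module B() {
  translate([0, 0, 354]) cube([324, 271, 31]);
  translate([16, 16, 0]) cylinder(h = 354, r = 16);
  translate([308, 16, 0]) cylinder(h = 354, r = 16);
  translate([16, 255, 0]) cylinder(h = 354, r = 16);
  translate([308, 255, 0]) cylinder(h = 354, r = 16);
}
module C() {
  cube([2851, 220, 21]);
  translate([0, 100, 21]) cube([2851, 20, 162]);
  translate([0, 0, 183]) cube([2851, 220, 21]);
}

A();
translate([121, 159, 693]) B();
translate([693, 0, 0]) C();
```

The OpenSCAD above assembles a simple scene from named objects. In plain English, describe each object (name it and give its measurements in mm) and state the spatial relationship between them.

A is a table with a 693×993 mm rectangular top, 39 mm thick, top surface at z = 693 mm, supported by four round legs of 44 mm diameter, each leg's bounding box inset 25 mm from the nearest pair of top edges, running from the floor.

B is a four-legged stool. The seat is 324×271 mm, 31 mm thick, top at z = 385 mm. It stands on four round legs, each 32 mm in diameter, from z = 0 to the seat underside, each leg's axis is inset half a diameter from the nearest pair of seat edges (so the leg's bounding box is flush with the corner).

C is an I-beam lying along x, 2851 mm long. Overall section height 204 mm. Two flanges 220 mm wide (y) and 21 mm thick, one on the floor and one at the top; a web 20 mm thick runs between them, centred on the flange width.

The stool is on top of the table. The I-beam is against the table's +x side, with their −y faces flush.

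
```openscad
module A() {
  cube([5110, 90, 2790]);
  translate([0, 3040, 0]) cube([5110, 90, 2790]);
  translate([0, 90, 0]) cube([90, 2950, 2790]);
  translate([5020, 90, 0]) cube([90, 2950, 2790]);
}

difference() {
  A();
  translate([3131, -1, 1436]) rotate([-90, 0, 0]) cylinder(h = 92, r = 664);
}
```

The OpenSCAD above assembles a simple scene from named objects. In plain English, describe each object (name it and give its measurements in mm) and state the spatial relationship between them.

A is a box-shaped house frame (walls only): outside footprint 5110×3130 mm, wall height 2790 mm, wall thickness 90 mm. The two y-facing walls run the full x-width; the two x-facing walls fit between the inner faces of the y-facing walls.

The house frame has a circular hole of radius 664 mm through its front wall, centred at (x = 3131, z = 1436).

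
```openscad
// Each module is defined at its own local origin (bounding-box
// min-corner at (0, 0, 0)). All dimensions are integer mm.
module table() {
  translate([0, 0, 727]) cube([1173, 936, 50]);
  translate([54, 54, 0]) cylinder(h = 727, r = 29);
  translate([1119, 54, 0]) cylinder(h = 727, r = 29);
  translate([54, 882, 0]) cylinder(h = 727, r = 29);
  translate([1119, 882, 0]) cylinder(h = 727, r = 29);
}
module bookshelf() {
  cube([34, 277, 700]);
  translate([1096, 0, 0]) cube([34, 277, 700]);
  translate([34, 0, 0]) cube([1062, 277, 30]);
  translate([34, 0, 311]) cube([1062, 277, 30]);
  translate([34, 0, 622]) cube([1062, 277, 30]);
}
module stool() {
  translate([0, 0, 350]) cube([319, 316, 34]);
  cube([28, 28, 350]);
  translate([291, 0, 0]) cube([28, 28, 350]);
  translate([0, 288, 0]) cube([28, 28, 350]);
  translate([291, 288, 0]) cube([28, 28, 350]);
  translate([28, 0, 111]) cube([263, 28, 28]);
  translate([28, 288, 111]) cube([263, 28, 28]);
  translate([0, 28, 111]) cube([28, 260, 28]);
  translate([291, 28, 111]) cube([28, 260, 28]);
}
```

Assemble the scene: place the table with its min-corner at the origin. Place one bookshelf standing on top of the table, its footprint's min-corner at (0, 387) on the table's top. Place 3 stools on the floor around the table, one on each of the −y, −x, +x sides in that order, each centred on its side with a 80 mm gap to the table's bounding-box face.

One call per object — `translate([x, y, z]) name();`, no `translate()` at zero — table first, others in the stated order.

table();
translate([0, 387, 777]) bookshelf();
translate([427, -396, 0]) stool();
translate([-399, 310, 0]) stool();
translate([1253, 310, 0]) stool();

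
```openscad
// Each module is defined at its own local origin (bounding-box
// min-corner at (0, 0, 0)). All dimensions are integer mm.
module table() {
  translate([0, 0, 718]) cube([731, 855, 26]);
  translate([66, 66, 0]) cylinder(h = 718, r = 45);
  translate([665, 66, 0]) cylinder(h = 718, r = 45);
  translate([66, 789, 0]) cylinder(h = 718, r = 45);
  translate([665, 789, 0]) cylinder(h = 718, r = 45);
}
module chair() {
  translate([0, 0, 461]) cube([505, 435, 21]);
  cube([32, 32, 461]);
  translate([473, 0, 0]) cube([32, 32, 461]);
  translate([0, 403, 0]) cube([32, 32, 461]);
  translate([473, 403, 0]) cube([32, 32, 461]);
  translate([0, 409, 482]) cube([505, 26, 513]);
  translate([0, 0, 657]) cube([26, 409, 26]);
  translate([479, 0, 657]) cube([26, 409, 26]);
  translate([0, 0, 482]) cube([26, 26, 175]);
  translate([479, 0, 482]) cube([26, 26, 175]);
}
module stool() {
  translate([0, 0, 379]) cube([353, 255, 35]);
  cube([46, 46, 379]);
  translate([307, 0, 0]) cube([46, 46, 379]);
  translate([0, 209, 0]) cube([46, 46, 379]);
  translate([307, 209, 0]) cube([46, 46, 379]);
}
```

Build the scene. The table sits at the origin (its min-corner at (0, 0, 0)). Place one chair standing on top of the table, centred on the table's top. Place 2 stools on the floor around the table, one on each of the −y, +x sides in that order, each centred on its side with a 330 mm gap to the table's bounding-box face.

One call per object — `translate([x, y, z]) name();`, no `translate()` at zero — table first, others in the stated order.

table();
translate([113, 210, 744]) chair();
translate([189, -585, 0]) stool();
translate([1061, 300, 0]) stool();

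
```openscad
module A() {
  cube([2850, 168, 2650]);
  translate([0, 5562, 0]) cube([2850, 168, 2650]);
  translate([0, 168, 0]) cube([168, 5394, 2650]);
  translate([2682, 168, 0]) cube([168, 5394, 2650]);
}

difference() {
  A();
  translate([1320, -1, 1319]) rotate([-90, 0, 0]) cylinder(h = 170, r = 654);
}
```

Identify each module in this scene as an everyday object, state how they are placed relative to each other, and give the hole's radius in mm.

The subtracted cylinder has r = 654 mm.

A is a house frame. The house frame has a circular hole through its front wall. The hole's radius is 654 mm.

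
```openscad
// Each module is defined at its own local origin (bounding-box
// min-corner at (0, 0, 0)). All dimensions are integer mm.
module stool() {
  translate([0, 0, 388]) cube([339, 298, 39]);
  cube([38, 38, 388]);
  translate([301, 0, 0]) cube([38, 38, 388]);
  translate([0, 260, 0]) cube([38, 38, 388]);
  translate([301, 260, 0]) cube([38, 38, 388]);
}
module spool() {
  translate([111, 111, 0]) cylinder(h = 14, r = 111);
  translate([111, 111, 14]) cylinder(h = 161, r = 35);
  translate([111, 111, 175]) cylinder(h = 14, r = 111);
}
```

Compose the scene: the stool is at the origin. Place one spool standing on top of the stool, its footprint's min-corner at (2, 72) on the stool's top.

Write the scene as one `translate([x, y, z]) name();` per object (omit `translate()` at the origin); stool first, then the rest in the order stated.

stool();
translate([2, 72, 427]) spool();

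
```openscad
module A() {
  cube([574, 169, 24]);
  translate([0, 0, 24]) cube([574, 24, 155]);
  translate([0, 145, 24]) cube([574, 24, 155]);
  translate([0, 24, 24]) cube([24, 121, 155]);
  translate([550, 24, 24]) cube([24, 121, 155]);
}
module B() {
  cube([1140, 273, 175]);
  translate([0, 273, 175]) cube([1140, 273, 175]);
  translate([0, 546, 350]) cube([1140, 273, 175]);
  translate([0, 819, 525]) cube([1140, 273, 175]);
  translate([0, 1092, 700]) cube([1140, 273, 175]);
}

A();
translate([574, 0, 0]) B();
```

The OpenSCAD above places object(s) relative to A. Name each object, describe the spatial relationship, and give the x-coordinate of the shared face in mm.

A is an open box. B is a staircase. The staircase is against the open box's +x side, with their −y faces flush. The x-coordinate of the shared face is 574 mm.

The open box's +x face and the staircase's −x face are both at x = 574 mm.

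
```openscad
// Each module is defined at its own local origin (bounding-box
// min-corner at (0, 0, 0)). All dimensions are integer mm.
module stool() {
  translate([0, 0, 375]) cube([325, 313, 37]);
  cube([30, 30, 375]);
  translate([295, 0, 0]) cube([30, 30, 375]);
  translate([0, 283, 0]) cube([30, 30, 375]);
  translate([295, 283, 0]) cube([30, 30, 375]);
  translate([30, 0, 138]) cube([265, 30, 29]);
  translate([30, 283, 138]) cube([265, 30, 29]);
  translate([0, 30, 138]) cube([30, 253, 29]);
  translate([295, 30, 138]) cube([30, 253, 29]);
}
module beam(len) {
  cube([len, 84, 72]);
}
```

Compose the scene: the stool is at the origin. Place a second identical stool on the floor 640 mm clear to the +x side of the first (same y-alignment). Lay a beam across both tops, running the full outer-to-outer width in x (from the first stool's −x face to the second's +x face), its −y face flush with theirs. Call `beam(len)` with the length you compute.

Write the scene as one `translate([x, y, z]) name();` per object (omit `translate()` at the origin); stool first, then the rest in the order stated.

stool();
translate([965, 0, 0]) stool();
translate([0, 0, 412]) beam(1290);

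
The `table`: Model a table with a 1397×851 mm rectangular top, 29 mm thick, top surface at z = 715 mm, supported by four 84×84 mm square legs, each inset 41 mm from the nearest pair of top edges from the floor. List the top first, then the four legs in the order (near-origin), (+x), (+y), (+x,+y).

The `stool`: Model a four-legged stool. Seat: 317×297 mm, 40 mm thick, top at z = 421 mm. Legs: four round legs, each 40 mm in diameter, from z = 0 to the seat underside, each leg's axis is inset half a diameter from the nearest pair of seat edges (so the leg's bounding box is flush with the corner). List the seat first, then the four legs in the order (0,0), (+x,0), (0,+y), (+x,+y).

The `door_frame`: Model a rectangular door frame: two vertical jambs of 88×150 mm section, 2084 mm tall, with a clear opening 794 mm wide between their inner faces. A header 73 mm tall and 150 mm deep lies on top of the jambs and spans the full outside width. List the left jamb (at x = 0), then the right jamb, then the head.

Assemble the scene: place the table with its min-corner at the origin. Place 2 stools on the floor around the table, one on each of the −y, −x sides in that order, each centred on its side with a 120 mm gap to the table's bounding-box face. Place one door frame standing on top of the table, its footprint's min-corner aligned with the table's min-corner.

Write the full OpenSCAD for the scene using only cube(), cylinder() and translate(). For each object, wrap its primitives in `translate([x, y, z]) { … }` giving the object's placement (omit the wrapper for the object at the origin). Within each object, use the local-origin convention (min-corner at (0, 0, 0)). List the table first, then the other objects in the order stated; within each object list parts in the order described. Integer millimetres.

translate([0, 0, 686]) cube([1397, 851, 29]);
translate([41, 41, 0]) cube([84, 84, 686]);
translate([1272, 41, 0]) cube([84, 84, 686]);
translate([41, 726, 0]) cube([84, 84, 686]);
translate([1272, 726, 0]) cube([84, 84, 686]);
translate([540, -417, 0]) {
  translate([0, 0, 381]) cube([317, 297, 40]);
  translate([20, 20, 0]) cylinder(h = 381, r = 20);
  translate([297, 20, 0]) cylinder(h = 381, r = 20);
  translate([20, 277, 0]) cylinder(h = 381, r = 20);
  translate([297, 277, 0]) cylinder(h = 381, r = 20);
}
translate([-437, 277, 0]) {
  translate([0, 0, 381]) cube([317, 297, 40]);
  translate([20, 20, 0]) cylinder(h = 381, r = 20);
  translate([297, 20, 0]) cylinder(h = 381, r = 20);
  translate([20, 277, 0]) cylinder(h = 381, r = 20);
  translate([297, 277, 0]) cylinder(h = 381, r = 20);
}
translate([0, 0, 715]) {
  cube([88, 150, 2084]);
  translate([882, 0, 0]) cube([88, 150, 2084]);
  translate([0, 0, 2084]) cube([970, 150, 73]);
}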